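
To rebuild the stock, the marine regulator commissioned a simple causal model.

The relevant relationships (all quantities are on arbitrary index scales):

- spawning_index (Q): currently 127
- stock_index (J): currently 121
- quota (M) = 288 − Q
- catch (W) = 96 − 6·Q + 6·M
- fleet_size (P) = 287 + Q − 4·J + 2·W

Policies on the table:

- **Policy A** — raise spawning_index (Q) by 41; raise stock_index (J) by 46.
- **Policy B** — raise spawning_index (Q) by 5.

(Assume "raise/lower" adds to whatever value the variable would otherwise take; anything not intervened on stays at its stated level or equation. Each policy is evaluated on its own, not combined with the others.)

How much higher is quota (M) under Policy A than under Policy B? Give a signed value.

Policy A (Q + 41, J + 46):
  Q = 127 + 41 = 168
  M = 288 − 168 = 120
Policy B (Q + 5):
  Q = 127 + 5 = 132
  M = 288 − 132 = 156
M: 120 − 156 = -36

-36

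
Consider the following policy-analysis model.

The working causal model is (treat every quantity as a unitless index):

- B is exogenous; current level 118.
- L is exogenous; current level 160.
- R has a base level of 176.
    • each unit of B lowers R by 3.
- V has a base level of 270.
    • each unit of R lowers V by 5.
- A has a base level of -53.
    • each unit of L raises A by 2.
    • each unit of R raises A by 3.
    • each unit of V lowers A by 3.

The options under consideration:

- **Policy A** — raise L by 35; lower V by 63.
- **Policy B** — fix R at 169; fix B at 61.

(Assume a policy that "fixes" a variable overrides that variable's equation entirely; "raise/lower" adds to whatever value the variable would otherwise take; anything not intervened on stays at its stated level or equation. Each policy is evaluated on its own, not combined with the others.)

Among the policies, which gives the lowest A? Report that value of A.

-3488

Policy A (L + 35, V − 63):
  B = 118
  L = 160 + 35 = 195
  R = 176 − 3·118 = -178
  V = 270 − 5·(-178) (−63 from intervention) = 1097
  A = -53 + 2·195 + 3·(-178) − 3·1097 = -3488
Policy B (R := 169, B := 61):
  B = 61
  L = 160
  R = 169
  V = 270 − 5·169 = -575
  A = -53 + 2·160 + 3·169 − 3·(-575) = 2499
Comparing — Policy A: A=-3488, Policy B: A=2499. Lowest is -3488 (Policy A).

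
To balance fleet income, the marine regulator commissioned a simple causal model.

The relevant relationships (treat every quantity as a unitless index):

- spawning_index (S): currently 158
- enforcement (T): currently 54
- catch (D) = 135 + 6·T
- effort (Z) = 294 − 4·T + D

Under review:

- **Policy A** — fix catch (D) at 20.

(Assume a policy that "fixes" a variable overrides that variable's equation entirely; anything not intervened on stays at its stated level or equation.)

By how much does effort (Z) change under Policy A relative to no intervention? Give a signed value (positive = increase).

-439

Baseline:
  T = 54
  D = 135 + 6·54 = 459
  Z = 294 − 4·54 + 459 = 537
Policy A (D := 20):
  T = 54
  D = 20
  Z = 294 − 4·54 + 20 = 98
Change in Z: 98 − 537 = -439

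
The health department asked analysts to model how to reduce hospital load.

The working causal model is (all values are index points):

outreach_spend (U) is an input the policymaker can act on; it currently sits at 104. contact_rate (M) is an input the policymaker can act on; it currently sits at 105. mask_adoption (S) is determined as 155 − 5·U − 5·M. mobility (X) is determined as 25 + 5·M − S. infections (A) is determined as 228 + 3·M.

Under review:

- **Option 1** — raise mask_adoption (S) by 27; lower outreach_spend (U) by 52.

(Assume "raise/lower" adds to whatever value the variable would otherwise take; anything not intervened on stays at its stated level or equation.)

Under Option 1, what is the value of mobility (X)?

1153

Option 1 (S + 27, U − 52):
  U = 104 − 52 = 52
  M = 105
  S = 155 − 5·52 − 5·105 (+27 from intervention) = -603
  X = 25 + 5·105 − (-603) = 1153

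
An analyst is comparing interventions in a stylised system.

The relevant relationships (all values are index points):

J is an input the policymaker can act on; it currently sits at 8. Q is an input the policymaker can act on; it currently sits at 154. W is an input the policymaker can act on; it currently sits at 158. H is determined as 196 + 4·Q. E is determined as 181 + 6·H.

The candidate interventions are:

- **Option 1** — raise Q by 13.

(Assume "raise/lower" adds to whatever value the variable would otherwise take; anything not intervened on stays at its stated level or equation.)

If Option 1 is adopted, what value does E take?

Option 1 (Q + 13):
  Q = 154 + 13 = 167
  H = 196 + 4·167 = 864
  E = 181 + 6·864 = 5365

5365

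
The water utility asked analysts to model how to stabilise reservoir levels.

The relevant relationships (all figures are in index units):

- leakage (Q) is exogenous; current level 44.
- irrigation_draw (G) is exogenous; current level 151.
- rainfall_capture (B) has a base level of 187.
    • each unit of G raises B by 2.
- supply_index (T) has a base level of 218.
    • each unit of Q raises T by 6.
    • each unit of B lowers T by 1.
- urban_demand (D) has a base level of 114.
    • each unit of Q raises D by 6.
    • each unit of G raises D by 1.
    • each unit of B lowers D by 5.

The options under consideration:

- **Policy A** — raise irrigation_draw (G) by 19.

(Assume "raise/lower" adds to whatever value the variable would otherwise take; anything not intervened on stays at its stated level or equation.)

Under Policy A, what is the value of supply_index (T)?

Policy A (G + 19):
  Q = 44
  G = 151 + 19 = 170
  B = 187 + 2·170 = 527
  T = 218 + 6·44 − 527 = -45

-45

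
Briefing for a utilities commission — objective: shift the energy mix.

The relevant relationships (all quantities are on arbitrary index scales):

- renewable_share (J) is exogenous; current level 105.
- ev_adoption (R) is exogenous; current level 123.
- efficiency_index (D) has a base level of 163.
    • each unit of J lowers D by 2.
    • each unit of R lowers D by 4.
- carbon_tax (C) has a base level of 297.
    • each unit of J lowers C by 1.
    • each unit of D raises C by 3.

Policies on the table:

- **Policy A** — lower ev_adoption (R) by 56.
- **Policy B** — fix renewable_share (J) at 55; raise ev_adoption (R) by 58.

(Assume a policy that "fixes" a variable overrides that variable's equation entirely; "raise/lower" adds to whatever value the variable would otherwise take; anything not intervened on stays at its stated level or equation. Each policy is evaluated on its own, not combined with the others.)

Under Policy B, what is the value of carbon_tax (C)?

Policy B (J := 55, R + 58):
  J = 55
  R = 123 + 58 = 181
  D = 163 − 2·55 − 4·181 = -671
  C = 297 − 55 + 3·(-671) = -1771

-1771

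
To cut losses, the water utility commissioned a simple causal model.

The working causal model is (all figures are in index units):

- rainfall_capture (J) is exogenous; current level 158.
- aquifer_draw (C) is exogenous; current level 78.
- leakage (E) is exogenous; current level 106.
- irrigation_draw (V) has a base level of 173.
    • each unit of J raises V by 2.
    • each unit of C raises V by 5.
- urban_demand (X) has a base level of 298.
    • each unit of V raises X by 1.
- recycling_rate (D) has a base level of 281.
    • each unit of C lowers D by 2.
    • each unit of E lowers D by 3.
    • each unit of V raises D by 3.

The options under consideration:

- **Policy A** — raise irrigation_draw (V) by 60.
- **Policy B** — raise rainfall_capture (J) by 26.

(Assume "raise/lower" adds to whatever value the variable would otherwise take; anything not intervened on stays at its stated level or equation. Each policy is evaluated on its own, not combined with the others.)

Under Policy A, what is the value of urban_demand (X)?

1237

Policy A (V + 60):
  J = 158
  C = 78
  V = 173 + 2·158 + 5·78 (+60 from intervention) = 939
  X = 298 + 939 = 1237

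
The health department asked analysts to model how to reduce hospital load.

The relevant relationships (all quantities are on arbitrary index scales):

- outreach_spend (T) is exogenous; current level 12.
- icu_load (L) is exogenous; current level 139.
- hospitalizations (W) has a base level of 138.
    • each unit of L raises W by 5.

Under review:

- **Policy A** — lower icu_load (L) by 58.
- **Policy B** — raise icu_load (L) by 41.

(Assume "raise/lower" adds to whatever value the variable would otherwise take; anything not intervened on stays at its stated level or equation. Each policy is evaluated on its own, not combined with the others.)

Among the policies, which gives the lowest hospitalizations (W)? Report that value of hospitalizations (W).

543

Policy A (L − 58):
  L = 139 − 58 = 81
  W = 138 + 5·81 = 543
Policy B (L + 41):
  L = 139 + 41 = 180
  W = 138 + 5·180 = 1038
Comparing — Policy A: W=543, Policy B: W=1038. Lowest is 543 (Policy A).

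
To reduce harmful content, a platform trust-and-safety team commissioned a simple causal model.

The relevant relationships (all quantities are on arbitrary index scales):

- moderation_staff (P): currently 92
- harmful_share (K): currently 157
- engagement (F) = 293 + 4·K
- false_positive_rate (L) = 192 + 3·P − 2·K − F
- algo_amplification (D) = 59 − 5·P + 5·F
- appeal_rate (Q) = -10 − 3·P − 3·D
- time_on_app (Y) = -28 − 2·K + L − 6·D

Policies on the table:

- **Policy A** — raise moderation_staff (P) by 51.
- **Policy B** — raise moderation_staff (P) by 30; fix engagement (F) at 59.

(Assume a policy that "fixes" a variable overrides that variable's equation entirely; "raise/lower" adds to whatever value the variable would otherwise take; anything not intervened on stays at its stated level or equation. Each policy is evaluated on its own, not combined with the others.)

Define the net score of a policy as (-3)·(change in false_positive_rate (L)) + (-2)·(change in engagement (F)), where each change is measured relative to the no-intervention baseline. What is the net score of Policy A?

-459

Baseline:
  P = 92
  K = 157
  F = 293 + 4·157 = 921
  L = 192 + 3·92 − 2·157 − 921 = -767
Policy A (P + 51):
  P = 92 + 51 = 143
  K = 157
  F = 293 + 4·157 = 921
  L = 192 + 3·143 − 2·157 − 921 = -614
ΔL = -614 − (-767) = 153; ΔF = 921 − 921 = 0
Score = (-3)·153 + (-2)·0 = -459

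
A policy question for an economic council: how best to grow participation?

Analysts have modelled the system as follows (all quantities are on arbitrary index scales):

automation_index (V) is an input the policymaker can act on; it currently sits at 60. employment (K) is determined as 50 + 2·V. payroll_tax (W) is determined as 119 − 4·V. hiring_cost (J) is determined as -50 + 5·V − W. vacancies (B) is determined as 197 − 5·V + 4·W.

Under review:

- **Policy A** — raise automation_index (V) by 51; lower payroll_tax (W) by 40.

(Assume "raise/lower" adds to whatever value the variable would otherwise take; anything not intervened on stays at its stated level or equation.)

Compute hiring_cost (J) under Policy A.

Policy A (V + 51, W − 40):
  V = 60 + 51 = 111
  W = 119 − 4·111 (−40 from intervention) = -365
  J = -50 + 5·111 − (-365) = 870

870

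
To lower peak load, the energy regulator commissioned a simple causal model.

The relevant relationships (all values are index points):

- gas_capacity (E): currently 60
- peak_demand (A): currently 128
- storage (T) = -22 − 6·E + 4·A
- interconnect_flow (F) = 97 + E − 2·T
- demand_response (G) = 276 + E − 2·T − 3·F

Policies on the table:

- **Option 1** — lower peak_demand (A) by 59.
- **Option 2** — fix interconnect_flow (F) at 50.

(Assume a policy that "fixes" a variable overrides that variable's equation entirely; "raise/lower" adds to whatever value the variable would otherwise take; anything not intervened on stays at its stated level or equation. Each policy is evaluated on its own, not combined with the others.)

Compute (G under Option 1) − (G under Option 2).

Option 1 (A − 59):
  E = 60
  A = 128 − 59 = 69
  T = -22 − 6·60 + 4·69 = -106
  F = 97 + 60 − 2·(-106) = 369
  G = 276 + 60 − 2·(-106) − 3·369 = -559
Option 2 (F := 50):
  E = 60
  A = 128
  T = -22 − 6·60 + 4·128 = 130
  F = 50
  G = 276 + 60 − 2·130 − 3·50 = -74
G: -559 − (-74) = -485

-485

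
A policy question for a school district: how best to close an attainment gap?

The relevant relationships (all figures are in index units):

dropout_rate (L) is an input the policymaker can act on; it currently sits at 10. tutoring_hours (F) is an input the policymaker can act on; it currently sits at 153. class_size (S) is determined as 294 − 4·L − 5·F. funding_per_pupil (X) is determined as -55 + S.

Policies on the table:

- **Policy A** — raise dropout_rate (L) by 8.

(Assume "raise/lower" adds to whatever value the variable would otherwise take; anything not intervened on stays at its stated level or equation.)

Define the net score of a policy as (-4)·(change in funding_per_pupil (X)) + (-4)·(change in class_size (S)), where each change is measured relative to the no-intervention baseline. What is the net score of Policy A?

256

Baseline:
  L = 10
  F = 153
  S = 294 − 4·10 − 5·153 = -511
  X = -55 + (-511) = -566
Policy A (L + 8):
  L = 10 + 8 = 18
  F = 153
  S = 294 − 4·18 − 5·153 = -543
  X = -55 + (-543) = -598
ΔX = -598 − (-566) = -32; ΔS = -543 − (-511) = -32
Score = (-4)·(-32) + (-4)·(-32) = 256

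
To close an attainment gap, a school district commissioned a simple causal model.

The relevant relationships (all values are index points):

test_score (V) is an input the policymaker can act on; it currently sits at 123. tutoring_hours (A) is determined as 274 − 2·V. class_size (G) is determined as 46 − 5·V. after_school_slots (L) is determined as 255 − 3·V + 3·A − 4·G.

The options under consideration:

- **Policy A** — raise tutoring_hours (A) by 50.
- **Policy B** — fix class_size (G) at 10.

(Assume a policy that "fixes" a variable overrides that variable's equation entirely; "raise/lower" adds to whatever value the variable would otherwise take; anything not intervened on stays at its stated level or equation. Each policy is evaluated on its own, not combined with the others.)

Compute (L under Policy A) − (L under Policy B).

2466

Policy A (A + 50):
  V = 123
  A = 274 − 2·123 (+50 from intervention) = 78
  G = 46 − 5·123 = -569
  L = 255 − 3·123 + 3·78 − 4·(-569) = 2396
Policy B (G := 10):
  V = 123
  A = 274 − 2·123 = 28
  G = 10
  L = 255 − 3·123 + 3·28 − 4·10 = -70
L: 2396 − (-70) = 2466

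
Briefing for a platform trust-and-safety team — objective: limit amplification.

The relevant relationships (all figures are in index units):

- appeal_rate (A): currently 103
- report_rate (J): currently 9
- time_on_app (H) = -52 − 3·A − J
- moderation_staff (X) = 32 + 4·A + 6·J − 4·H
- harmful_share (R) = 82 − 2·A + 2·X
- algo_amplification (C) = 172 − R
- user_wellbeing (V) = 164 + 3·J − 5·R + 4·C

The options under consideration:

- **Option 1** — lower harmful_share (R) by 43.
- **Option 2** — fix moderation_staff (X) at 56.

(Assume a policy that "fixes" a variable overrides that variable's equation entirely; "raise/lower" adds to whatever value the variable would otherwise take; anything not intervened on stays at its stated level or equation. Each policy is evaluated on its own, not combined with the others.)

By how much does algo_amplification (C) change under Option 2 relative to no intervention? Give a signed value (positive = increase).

Baseline:
  A = 103
  J = 9
  H = -52 − 3·103 − 9 = -370
  X = 32 + 4·103 + 6·9 − 4·(-370) = 1978
  R = 82 − 2·103 + 2·1978 = 3832
  C = 172 − 3832 = -3660
Option 2 (X := 56):
  A = 103
  J = 9
  H = -52 − 3·103 − 9 = -370
  X = 56
  R = 82 − 2·103 + 2·56 = -12
  C = 172 − (-12) = 184
Change in C: 184 − (-3660) = 3844

3844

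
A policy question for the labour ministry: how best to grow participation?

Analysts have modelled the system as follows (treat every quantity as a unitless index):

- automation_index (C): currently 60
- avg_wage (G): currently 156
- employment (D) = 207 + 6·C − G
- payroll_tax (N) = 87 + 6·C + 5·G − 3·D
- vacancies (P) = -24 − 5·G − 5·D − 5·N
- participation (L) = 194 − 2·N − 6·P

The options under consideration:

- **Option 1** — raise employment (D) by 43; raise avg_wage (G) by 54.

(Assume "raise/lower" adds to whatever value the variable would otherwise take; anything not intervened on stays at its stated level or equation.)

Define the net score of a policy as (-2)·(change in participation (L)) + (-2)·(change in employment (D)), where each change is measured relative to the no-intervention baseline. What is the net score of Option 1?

-19526

Baseline:
  C = 60
  G = 156
  D = 207 + 6·60 − 156 = 411
  N = 87 + 6·60 + 5·156 − 3·411 = -6
  P = -24 − 5·156 − 5·411 − 5·(-6) = -2829
  L = 194 − 2·(-6) − 6·(-2829) = 17180
Option 1 (D + 43, G + 54):
  C = 60
  G = 156 + 54 = 210
  D = 207 + 6·60 − 210 (+43 from intervention) = 400
  N = 87 + 6·60 + 5·210 − 3·400 = 297
  P = -24 − 5·210 − 5·400 − 5·297 = -4559
  L = 194 − 2·297 − 6·(-4559) = 26954
ΔL = 26954 − 17180 = 9774; ΔD = 400 − 411 = -11
Score = (-2)·9774 + (-2)·(-11) = -19526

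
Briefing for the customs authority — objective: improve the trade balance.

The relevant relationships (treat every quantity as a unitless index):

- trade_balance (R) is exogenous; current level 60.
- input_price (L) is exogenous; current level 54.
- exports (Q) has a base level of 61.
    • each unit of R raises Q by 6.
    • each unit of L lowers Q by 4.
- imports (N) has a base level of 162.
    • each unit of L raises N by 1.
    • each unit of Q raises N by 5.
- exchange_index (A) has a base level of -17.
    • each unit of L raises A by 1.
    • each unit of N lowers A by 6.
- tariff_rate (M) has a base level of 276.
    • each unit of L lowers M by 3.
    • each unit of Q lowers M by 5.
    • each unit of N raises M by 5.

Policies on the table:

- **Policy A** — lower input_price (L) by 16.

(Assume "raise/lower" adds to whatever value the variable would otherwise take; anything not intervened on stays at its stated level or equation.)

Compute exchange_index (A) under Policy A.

Policy A (L − 16):
  R = 60
  L = 54 − 16 = 38
  Q = 61 + 6·60 − 4·38 = 269
  N = 162 + 38 + 5·269 = 1545
  A = -17 + 38 − 6·1545 = -9249

-9249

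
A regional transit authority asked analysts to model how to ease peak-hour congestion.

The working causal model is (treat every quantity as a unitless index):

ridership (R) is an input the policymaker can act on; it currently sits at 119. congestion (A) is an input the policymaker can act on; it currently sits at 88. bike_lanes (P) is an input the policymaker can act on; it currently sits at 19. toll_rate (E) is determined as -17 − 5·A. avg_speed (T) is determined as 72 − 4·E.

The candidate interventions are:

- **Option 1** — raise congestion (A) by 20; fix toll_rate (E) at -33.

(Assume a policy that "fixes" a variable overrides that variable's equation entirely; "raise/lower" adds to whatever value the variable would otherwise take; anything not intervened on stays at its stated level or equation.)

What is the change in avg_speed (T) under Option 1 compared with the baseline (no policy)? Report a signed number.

Baseline:
  A = 88
  E = -17 − 5·88 = -457
  T = 72 − 4·(-457) = 1900
Option 1 (A + 20, E := -33):
  A = 88 + 20 = 108
  E = -33
  T = 72 − 4·(-33) = 204
Change in T: 204 − 1900 = -1696

-1696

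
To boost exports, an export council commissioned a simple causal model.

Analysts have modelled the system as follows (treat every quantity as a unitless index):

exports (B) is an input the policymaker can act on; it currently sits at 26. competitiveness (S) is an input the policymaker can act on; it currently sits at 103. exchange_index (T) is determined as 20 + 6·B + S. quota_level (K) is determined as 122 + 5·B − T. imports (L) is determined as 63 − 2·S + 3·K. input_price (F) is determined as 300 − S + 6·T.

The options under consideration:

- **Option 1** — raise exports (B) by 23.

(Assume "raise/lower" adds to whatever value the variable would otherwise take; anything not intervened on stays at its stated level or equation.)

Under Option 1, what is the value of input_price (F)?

2699

Option 1 (B + 23):
  B = 26 + 23 = 49
  S = 103
  T = 20 + 6·49 + 103 = 417
  F = 300 − 103 + 6·417 = 2699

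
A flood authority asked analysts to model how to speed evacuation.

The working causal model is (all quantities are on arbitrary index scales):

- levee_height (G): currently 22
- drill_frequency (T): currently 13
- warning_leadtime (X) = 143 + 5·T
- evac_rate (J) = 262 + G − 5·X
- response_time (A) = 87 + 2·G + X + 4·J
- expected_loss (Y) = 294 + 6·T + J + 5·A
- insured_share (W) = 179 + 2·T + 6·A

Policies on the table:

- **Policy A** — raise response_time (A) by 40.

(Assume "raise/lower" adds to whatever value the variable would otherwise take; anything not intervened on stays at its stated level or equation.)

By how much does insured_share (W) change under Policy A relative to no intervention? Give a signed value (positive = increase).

Baseline:
  G = 22
  T = 13
  X = 143 + 5·13 = 208
  J = 262 + 22 − 5·208 = -756
  A = 87 + 2·22 + 208 + 4·(-756) = -2685
  W = 179 + 2·13 + 6·(-2685) = -15905
Policy A (A + 40):
  G = 22
  T = 13
  X = 143 + 5·13 = 208
  J = 262 + 22 − 5·208 = -756
  A = 87 + 2·22 + 208 + 4·(-756) (+40 from intervention) = -2645
  W = 179 + 2·13 + 6·(-2645) = -15665
Change in W: -15665 − (-15905) = 240

240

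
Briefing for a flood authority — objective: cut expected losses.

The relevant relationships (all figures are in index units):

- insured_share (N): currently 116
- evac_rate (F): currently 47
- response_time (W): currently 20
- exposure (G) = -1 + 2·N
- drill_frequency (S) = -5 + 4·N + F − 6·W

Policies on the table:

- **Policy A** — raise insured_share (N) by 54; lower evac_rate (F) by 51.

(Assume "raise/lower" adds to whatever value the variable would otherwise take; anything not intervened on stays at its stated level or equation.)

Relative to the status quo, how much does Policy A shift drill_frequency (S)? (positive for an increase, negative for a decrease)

Baseline:
  N = 116
  F = 47
  W = 20
  S = -5 + 4·116 + 47 − 6·20 = 386
Policy A (N + 54, F − 51):
  N = 116 + 54 = 170
  F = 47 − 51 = -4
  W = 20
  S = -5 + 4·170 + (-4) − 6·20 = 551
Change in S: 551 − 386 = 165

165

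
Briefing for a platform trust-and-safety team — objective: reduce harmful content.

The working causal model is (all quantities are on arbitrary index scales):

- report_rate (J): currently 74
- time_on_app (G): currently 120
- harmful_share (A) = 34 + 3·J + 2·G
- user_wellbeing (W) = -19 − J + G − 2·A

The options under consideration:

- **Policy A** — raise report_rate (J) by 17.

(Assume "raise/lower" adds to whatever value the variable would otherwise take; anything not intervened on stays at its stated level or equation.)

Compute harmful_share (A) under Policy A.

Policy A (J + 17):
  J = 74 + 17 = 91
  G = 120
  A = 34 + 3·91 + 2·120 = 547

547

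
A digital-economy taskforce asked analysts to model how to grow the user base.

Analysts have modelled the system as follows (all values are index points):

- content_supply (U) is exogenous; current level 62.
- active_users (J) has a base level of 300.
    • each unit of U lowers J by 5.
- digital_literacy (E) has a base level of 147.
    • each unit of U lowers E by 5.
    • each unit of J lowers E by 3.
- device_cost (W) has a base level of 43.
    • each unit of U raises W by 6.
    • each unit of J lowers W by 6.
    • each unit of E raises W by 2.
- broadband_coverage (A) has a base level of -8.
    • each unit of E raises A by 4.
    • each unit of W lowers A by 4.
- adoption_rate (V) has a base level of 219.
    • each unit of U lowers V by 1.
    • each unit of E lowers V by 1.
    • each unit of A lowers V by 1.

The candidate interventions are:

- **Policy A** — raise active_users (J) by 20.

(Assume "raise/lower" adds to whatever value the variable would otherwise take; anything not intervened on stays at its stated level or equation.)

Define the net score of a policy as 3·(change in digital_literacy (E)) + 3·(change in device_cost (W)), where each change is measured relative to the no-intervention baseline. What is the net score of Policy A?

Baseline:
  U = 62
  J = 300 − 5·62 = -10
  E = 147 − 5·62 − 3·(-10) = -133
  W = 43 + 6·62 − 6·(-10) + 2·(-133) = 209
Policy A (J + 20):
  U = 62
  J = 300 − 5·62 (+20 from intervention) = 10
  E = 147 − 5·62 − 3·10 = -193
  W = 43 + 6·62 − 6·10 + 2·(-193) = -31
ΔE = -193 − (-133) = -60; ΔW = -31 − 209 = -240
Score = 3·(-60) + 3·(-240) = -900

-900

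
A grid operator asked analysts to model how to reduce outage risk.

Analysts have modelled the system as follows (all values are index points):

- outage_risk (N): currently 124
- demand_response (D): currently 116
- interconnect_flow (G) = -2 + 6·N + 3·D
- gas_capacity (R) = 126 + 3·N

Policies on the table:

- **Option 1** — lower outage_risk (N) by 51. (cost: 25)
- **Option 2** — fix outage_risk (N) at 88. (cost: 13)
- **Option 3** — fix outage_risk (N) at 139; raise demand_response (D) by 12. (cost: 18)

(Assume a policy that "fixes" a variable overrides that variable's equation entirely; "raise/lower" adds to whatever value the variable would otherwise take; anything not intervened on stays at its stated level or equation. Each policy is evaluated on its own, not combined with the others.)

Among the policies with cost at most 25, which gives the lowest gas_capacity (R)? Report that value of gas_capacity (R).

345

Option 1 (N − 51):
  N = 124 − 51 = 73
  R = 126 + 3·73 = 345
Option 2 (N := 88):
  N = 88
  R = 126 + 3·88 = 390
Option 3 (N := 139, D + 12):
  N = 139
  R = 126 + 3·139 = 543
Comparing — Option 1: R=345, Option 2: R=390, Option 3: R=543. Lowest is 345 (Option 1).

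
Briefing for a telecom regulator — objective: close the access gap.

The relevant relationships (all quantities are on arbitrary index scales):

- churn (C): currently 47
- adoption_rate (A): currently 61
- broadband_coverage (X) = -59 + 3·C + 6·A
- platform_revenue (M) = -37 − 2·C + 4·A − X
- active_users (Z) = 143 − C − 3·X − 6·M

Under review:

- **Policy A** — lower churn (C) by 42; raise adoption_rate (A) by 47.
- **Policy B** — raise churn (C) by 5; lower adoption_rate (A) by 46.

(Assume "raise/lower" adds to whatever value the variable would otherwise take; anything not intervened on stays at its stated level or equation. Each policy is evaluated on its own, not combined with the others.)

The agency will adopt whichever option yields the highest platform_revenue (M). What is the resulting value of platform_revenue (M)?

Policy A (C − 42, A + 47):
  C = 47 − 42 = 5
  A = 61 + 47 = 108
  X = -59 + 3·5 + 6·108 = 604
  M = -37 − 2·5 + 4·108 − 604 = -219
Policy B (C + 5, A − 46):
  C = 47 + 5 = 52
  A = 61 − 46 = 15
  X = -59 + 3·52 + 6·15 = 187
  M = -37 − 2·52 + 4·15 − 187 = -268
Comparing — Policy A: M=-219, Policy B: M=-268. Highest is -219 (Policy A).

-219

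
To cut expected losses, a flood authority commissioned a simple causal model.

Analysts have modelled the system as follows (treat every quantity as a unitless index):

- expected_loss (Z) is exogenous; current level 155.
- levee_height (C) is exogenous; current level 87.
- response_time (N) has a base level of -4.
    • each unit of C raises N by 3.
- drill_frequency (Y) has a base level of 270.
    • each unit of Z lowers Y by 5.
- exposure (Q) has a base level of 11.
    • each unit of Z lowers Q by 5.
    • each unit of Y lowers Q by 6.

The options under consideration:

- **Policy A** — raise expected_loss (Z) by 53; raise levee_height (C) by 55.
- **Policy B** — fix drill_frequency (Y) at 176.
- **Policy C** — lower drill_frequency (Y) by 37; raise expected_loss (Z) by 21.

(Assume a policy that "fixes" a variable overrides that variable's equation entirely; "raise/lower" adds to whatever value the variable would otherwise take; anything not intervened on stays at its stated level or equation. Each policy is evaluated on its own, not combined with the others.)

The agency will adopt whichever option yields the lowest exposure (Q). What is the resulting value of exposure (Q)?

-1820

Policy A (Z + 53, C + 55):
  Z = 155 + 53 = 208
  Y = 270 − 5·208 = -770
  Q = 11 − 5·208 − 6·(-770) = 3591
Policy B (Y := 176):
  Z = 155
  Y = 176
  Q = 11 − 5·155 − 6·176 = -1820
Policy C (Y − 37, Z + 21):
  Z = 155 + 21 = 176
  Y = 270 − 5·176 (−37 from intervention) = -647
  Q = 11 − 5·176 − 6·(-647) = 3013
Comparing — Policy A: Q=3591, Policy B: Q=-1820, Policy C: Q=3013. Lowest is -1820 (Policy B).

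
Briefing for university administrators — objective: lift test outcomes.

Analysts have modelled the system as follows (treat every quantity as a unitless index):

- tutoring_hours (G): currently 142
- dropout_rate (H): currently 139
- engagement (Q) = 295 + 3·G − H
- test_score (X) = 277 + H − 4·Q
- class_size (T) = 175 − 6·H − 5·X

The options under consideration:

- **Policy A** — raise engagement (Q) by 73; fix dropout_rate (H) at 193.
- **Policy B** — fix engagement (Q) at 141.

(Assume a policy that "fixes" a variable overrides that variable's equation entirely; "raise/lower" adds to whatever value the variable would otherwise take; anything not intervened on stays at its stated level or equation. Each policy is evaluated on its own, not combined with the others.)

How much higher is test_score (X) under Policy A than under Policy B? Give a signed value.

Policy A (Q + 73, H := 193):
  G = 142
  H = 193
  Q = 295 + 3·142 − 193 (+73 from intervention) = 601
  X = 277 + 193 − 4·601 = -1934
Policy B (Q := 141):
  G = 142
  H = 139
  Q = 141
  X = 277 + 139 − 4·141 = -148
X: -1934 − (-148) = -1786

-1786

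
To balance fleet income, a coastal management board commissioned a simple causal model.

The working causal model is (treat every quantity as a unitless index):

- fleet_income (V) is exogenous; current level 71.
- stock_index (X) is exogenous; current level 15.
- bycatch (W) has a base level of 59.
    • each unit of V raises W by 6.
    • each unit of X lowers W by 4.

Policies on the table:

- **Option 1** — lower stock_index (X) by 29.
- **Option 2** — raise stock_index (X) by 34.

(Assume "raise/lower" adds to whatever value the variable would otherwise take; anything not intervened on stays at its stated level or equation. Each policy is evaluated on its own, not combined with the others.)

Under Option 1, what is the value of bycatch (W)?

541

Option 1 (X − 29):
  V = 71
  X = 15 − 29 = -14
  W = 59 + 6·71 − 4·(-14) = 541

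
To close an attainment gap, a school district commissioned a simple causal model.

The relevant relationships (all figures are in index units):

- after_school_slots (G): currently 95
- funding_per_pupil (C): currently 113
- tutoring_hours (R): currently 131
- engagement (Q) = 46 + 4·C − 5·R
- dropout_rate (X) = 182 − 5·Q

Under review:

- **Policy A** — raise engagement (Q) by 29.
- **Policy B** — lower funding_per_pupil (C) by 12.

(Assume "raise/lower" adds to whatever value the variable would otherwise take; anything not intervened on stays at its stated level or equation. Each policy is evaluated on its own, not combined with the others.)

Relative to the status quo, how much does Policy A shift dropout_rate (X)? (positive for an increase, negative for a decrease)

-145

Baseline:
  C = 113
  R = 131
  Q = 46 + 4·113 − 5·131 = -157
  X = 182 − 5·(-157) = 967
Policy A (Q + 29):
  C = 113
  R = 131
  Q = 46 + 4·113 − 5·131 (+29 from intervention) = -128
  X = 182 − 5·(-128) = 822
Change in X: 822 − 967 = -145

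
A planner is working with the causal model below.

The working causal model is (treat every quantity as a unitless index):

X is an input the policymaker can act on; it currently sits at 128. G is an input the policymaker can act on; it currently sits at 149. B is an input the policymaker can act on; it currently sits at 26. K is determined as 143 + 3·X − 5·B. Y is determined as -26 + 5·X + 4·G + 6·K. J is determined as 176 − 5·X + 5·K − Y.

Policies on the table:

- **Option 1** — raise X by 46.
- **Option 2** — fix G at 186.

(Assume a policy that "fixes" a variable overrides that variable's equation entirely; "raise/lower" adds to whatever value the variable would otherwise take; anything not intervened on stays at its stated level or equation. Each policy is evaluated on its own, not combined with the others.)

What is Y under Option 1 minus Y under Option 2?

Option 1 (X + 46):
  X = 128 + 46 = 174
  G = 149
  B = 26
  K = 143 + 3·174 − 5·26 = 535
  Y = -26 + 5·174 + 4·149 + 6·535 = 4650
Option 2 (G := 186):
  X = 128
  G = 186
  B = 26
  K = 143 + 3·128 − 5·26 = 397
  Y = -26 + 5·128 + 4·186 + 6·397 = 3740
Y: 4650 − 3740 = 910

910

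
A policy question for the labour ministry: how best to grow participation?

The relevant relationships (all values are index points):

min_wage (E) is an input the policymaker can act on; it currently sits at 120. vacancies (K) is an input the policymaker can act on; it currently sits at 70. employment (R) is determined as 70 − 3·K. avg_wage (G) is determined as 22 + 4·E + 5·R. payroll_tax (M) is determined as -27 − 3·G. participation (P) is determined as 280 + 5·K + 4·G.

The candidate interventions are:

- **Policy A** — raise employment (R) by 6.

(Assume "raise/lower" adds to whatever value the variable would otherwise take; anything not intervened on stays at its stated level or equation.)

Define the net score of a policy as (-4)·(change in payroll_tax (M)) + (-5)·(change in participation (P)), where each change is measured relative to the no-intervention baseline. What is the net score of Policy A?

-240

Baseline:
  E = 120
  K = 70
  R = 70 − 3·70 = -140
  G = 22 + 4·120 + 5·(-140) = -198
  M = -27 − 3·(-198) = 567
  P = 280 + 5·70 + 4·(-198) = -162
Policy A (R + 6):
  E = 120
  K = 70
  R = 70 − 3·70 (+6 from intervention) = -134
  G = 22 + 4·120 + 5·(-134) = -168
  M = -27 − 3·(-168) = 477
  P = 280 + 5·70 + 4·(-168) = -42
ΔM = 477 − 567 = -90; ΔP = -42 − (-162) = 120
Score = (-4)·(-90) + (-5)·120 = -240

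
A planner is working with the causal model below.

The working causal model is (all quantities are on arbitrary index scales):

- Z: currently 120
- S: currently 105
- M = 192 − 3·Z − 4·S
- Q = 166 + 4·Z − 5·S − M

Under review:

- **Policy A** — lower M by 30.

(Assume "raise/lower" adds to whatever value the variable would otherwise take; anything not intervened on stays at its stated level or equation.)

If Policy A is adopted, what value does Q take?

Policy A (M − 30):
  Z = 120
  S = 105
  M = 192 − 3·120 − 4·105 (−30 from intervention) = -618
  Q = 166 + 4·120 − 5·105 − (-618) = 739

739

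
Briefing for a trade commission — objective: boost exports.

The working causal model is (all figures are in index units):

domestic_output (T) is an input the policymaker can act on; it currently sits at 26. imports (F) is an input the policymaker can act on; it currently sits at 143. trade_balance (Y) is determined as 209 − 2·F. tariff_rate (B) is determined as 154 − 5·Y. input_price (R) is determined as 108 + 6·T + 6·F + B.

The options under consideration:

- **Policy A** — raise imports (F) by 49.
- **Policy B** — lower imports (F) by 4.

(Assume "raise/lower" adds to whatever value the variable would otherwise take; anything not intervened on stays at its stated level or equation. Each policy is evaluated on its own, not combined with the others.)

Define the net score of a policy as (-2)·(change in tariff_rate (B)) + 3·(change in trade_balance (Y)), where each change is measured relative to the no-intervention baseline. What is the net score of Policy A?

-1274

Baseline:
  F = 143
  Y = 209 − 2·143 = -77
  B = 154 − 5·(-77) = 539
Policy A (F + 49):
  F = 143 + 49 = 192
  Y = 209 − 2·192 = -175
  B = 154 − 5·(-175) = 1029
ΔB = 1029 − 539 = 490; ΔY = -175 − (-77) = -98
Score = (-2)·490 + 3·(-98) = -1274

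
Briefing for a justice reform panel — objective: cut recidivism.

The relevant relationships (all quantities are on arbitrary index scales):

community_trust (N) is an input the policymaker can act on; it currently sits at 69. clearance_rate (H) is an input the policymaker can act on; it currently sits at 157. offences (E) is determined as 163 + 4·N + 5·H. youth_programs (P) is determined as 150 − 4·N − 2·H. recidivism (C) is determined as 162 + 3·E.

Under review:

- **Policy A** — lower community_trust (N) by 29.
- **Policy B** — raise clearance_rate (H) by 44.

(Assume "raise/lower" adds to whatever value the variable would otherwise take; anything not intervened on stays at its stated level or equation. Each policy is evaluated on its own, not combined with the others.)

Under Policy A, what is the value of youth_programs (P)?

Policy A (N − 29):
  N = 69 − 29 = 40
  H = 157
  P = 150 − 4·40 − 2·157 = -324

-324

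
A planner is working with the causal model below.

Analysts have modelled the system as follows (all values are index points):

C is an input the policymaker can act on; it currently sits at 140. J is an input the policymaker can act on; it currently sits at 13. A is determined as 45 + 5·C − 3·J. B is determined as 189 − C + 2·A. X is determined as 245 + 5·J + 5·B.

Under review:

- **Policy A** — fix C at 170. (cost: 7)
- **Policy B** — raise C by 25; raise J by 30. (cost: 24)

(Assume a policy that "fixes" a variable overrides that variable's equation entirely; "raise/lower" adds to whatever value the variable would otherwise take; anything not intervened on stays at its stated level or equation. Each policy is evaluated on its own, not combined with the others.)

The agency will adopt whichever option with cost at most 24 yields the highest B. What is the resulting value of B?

Policy A (C := 170):
  C = 170
  J = 13
  A = 45 + 5·170 − 3·13 = 856
  B = 189 − 170 + 2·856 = 1731
Policy B (C + 25, J + 30):
  C = 140 + 25 = 165
  J = 13 + 30 = 43
  A = 45 + 5·165 − 3·43 = 741
  B = 189 − 165 + 2·741 = 1506
Comparing — Policy A: B=1731, Policy B: B=1506. Highest is 1731 (Policy A).

1731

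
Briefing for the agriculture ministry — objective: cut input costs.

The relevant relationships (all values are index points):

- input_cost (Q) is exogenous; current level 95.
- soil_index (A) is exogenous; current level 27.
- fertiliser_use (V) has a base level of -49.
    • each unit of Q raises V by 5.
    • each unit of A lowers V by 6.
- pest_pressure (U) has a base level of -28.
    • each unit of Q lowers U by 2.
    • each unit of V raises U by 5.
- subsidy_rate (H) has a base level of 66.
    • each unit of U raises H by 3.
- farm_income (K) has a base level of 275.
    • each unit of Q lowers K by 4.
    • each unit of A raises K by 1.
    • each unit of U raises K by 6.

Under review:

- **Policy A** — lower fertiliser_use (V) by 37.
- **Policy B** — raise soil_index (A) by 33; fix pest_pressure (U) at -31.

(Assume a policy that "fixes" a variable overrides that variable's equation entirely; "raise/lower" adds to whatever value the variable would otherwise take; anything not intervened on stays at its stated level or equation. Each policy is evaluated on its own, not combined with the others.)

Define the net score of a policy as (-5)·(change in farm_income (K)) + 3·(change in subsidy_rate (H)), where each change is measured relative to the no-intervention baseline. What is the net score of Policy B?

Baseline:
  Q = 95
  A = 27
  V = -49 + 5·95 − 6·27 = 264
  U = -28 − 2·95 + 5·264 = 1102
  H = 66 + 3·1102 = 3372
  K = 275 − 4·95 + 27 + 6·1102 = 6534
Policy B (A + 33, U := -31):
  Q = 95
  A = 27 + 33 = 60
  V = -49 + 5·95 − 6·60 = 66
  U = -31
  H = 66 + 3·(-31) = -27
  K = 275 − 4·95 + 60 + 6·(-31) = -231
ΔK = -231 − 6534 = -6765; ΔH = -27 − 3372 = -3399
Score = (-5)·(-6765) + 3·(-3399) = 23628

23628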